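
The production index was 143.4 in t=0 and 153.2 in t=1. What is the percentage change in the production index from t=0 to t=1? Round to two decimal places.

Change = (153.2 − 143.4) / 143.4 × 100
       = 9.8 / 143.4 × 100 = 6.8340%

6.83%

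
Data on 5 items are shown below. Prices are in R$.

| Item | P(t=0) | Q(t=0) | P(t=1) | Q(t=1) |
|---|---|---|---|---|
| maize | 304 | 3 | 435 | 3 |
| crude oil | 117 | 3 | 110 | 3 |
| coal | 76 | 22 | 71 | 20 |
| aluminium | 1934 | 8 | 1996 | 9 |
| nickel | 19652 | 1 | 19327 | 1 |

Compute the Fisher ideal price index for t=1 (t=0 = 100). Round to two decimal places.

101.20

Laspeyres component (base-period weights):
ΣP(t=1)Q(t=0) = 435×3 + 110×3 + 71×22 + 1996×8 + 19327×1 = 1305 + 330 + 1562 + 15968 + 19327 = 38492
ΣP(t=0)Q(t=0) = 304×3 + 117×3 + 76×22 + 1934×8 + 19652×1 = 912 + 351 + 1672 + 15472 + 19652 = 38059
L = 38492 / 38059 × 100 = 101.1377
Paasche component (current-period weights):
ΣP(t=1)Q(t=1) = 435×3 + 110×3 + 71×20 + 1996×9 + 19327×1 = 1305 + 330 + 1420 + 17964 + 19327 = 40346
ΣP(t=0)Q(t=1) = 304×3 + 117×3 + 76×20 + 1934×9 + 19652×1 = 912 + 351 + 1520 + 17406 + 19652 = 39841
P = 40346 / 39841 × 100 = 101.2675
Fisher = √(L × P) = √(101.1377 × 101.2675) = 101.2026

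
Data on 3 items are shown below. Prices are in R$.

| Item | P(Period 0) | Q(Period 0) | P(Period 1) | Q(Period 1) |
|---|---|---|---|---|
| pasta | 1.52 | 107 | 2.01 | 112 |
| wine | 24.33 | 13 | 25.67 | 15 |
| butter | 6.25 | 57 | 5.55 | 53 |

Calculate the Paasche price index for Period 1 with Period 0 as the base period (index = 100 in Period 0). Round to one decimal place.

104.4

Paasche price index uses current-period quantities as weights.
ΣP(Period 1)·Q(Period 1) = 2.01×112 + 25.67×15 + 5.55×53 = 225.12 + 385.05 + 294.15 = 904.32
ΣP(Period 0)·Q(Period 1) = 1.52×112 + 24.33×15 + 6.25×53 = 170.24 + 364.95 + 331.25 = 866.44
Index = 904.32 / 866.44 × 100 = 104.3719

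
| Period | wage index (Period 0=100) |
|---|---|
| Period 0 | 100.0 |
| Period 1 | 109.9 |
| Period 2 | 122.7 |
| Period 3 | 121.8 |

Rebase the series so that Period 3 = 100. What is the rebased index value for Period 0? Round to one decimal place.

82.1

Rebased(Period 0) = 100.0 / 121.8 × 100 = 82.1018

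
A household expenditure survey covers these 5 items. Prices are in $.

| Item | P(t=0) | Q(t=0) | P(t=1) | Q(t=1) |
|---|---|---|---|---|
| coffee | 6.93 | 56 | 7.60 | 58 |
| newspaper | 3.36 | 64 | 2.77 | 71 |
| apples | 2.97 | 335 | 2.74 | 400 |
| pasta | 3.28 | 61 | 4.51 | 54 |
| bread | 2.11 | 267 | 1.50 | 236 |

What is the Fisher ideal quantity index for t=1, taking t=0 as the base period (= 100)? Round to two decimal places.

106.07

Laspeyres component (base-period weights):
ΣP(t=0)Q(t=1) = 6.93×58 + 3.36×71 + 2.97×400 + 3.28×54 + 2.11×236 = 401.94 + 238.56 + 1188 + 177.12 + 497.96 = 2503.58
ΣP(t=0)Q(t=0) = 6.93×56 + 3.36×64 + 2.97×335 + 3.28×61 + 2.11×267 = 388.08 + 215.04 + 994.95 + 200.08 + 563.37 = 2361.52
L = 2503.58 / 2361.52 × 100 = 106.0156
Paasche component (current-period weights):
ΣP(t=1)Q(t=1) = 7.60×58 + 2.77×71 + 2.74×400 + 4.51×54 + 1.50×236 = 440.8 + 196.67 + 1096 + 243.54 + 354 = 2331.01
ΣP(t=1)Q(t=0) = 7.60×56 + 2.77×64 + 2.74×335 + 4.51×61 + 1.50×267 = 425.6 + 177.28 + 917.9 + 275.11 + 400.5 = 2196.39
P = 2331.01 / 2196.39 × 100 = 106.1291
Fisher = √(L × P) = √(106.0156 × 106.1291) = 106.0724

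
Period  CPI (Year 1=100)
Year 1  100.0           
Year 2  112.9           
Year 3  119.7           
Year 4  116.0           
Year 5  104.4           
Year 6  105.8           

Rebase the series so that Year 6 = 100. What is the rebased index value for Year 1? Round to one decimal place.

Rebased(Year 1) = 100.0 / 105.8 × 100 = 94.5180

94.5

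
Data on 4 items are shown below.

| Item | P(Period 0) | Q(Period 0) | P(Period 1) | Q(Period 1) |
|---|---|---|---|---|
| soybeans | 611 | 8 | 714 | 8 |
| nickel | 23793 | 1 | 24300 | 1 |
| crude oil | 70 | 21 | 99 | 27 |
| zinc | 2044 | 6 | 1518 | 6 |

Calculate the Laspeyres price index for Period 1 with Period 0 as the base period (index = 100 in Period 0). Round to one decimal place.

Laspeyres price index uses base-period quantities as weights.
ΣP(Period 1)·Q(Period 0) = 714×8 + 24300×1 + 99×21 + 1518×6 = 5712 + 24300 + 2079 + 9108 = 41199
ΣP(Period 0)·Q(Period 0) = 611×8 + 23793×1 + 70×21 + 2044×6 = 4888 + 23793 + 1470 + 12264 = 42415
Index = 41199 / 42415 × 100 = 97.1331

97.1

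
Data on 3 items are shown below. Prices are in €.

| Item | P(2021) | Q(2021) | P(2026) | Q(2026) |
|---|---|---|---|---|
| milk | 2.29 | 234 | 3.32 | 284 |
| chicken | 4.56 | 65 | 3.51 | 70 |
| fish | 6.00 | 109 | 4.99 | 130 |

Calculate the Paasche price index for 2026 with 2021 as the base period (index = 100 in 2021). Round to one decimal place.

105.0

Paasche price index uses current-period quantities as weights.
ΣP(2026)·Q(2026) = 3.32×284 + 3.51×70 + 4.99×130 = 942.88 + 245.7 + 648.7 = 1837.28
ΣP(2021)·Q(2026) = 2.29×284 + 4.56×70 + 6.00×130 = 650.36 + 319.2 + 780 = 1749.56
Index = 1837.28 / 1749.56 × 100 = 105.0138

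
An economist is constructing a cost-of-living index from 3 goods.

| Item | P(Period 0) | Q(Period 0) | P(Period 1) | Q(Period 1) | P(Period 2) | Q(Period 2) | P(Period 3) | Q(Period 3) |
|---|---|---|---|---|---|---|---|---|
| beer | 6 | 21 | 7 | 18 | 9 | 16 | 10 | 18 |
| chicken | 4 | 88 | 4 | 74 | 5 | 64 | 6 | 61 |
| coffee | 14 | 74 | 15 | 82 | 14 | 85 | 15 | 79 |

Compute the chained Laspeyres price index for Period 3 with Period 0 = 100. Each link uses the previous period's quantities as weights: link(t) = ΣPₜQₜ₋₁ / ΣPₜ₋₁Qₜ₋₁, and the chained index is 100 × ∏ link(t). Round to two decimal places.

118.86

Link Period 0→Period 1:
ΣP(Period 1)Q(Period 0) = 7×21 + 4×88 + 15×74 = 147 + 352 + 1110 = 1609
ΣP(Period 0)Q(Period 0) = 6×21 + 4×88 + 14×74 = 126 + 352 + 1036 = 1514
link = 1609/1514 = 1.062748
Link Period 1→Period 2:
ΣP(Period 2)Q(Period 1) = 9×18 + 5×74 + 14×82 = 162 + 370 + 1148 = 1680
ΣP(Period 1)Q(Period 1) = 7×18 + 4×74 + 15×82 = 126 + 296 + 1230 = 1652
link = 1680/1652 = 1.016949
Link Period 2→Period 3:
ΣP(Period 3)Q(Period 2) = 10×16 + 6×64 + 15×85 = 160 + 384 + 1275 = 1819
ΣP(Period 2)Q(Period 2) = 9×16 + 5×64 + 14×85 = 144 + 320 + 1190 = 1654
link = 1819/1654 = 1.099758
Chained index = 100 × 1.062748 × 1.016949 × 1.099758 = 118.8575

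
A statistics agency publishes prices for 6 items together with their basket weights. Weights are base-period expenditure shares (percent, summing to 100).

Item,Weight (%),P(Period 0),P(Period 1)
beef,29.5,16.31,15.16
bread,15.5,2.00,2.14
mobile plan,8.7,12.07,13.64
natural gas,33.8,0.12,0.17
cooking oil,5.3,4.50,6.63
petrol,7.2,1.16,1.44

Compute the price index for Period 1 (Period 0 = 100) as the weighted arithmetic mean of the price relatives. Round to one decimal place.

beef: 29.5 × (15.16/16.31) = 29.5 × 0.929491 = 27.4200
bread: 15.5 × (2.14/2.00) = 15.5 × 1.070000 = 16.5850
mobile plan: 8.7 × (13.64/12.07) = 8.7 × 1.130075 = 9.8316
natural gas: 33.8 × (0.17/0.12) = 33.8 × 1.416667 = 47.8833
cooking oil: 5.3 × (6.63/4.50) = 5.3 × 1.473333 = 7.8087
petrol: 7.2 × (1.44/1.16) = 7.2 × 1.241379 = 8.9379
Index = Σ wᵢ·(p₁ᵢ/p₀ᵢ) = 27.4200 + 16.5850 + 9.8316 + 47.8833 + 7.8087 + 8.9379 = 118.4666

118.5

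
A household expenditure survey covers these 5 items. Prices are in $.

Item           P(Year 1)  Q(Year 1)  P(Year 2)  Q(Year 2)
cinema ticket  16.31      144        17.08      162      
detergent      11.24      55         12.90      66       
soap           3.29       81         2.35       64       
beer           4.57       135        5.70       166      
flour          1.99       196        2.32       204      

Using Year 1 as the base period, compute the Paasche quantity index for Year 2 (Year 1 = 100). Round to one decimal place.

113.2

Paasche quantity index uses current-period prices as weights.
ΣP(Year 2)·Q(Year 2) = 17.08×162 + 12.90×66 + 2.35×64 + 5.70×166 + 2.32×204 = 2766.96 + 851.4 + 150.4 + 946.2 + 473.28 = 5188.24
ΣP(Year 2)·Q(Year 1) = 17.08×144 + 12.90×55 + 2.35×81 + 5.70×135 + 2.32×196 = 2459.52 + 709.5 + 190.35 + 769.5 + 454.72 = 4583.59
Index = 5188.24 / 4583.59 × 100 = 113.1916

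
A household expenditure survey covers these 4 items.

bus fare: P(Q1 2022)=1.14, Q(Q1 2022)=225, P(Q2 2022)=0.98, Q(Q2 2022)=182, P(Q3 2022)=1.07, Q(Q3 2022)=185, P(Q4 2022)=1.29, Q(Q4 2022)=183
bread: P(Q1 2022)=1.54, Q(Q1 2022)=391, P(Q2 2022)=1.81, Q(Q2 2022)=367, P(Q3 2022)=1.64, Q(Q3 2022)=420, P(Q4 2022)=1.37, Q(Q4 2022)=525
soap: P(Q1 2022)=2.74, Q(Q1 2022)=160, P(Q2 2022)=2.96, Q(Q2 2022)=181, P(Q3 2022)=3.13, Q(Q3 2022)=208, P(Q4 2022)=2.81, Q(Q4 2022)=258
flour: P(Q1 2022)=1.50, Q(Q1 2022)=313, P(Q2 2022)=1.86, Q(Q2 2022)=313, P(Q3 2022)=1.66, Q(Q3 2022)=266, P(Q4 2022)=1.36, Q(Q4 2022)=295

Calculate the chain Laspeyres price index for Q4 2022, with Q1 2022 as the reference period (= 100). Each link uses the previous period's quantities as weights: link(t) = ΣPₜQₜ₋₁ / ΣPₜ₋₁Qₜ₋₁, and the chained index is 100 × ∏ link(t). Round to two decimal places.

95.91

Link Q1 2022→Q2 2022:
ΣP(Q2 2022)Q(Q1 2022) = 0.98×225 + 1.81×391 + 2.96×160 + 1.86×313 = 220.5 + 707.71 + 473.6 + 582.18 = 1983.99
ΣP(Q1 2022)Q(Q1 2022) = 1.14×225 + 1.54×391 + 2.74×160 + 1.50×313 = 256.5 + 602.14 + 438.4 + 469.5 = 1766.54
link = 1983.99/1766.54 = 1.123094
Link Q2 2022→Q3 2022:
ΣP(Q3 2022)Q(Q2 2022) = 1.07×182 + 1.64×367 + 3.13×181 + 1.66×313 = 194.74 + 601.88 + 566.53 + 519.58 = 1882.73
ΣP(Q2 2022)Q(Q2 2022) = 0.98×182 + 1.81×367 + 2.96×181 + 1.86×313 = 178.36 + 664.27 + 535.76 + 582.18 = 1960.57
link = 1882.73/1960.57 = 0.960297
Link Q3 2022→Q4 2022:
ΣP(Q4 2022)Q(Q3 2022) = 1.29×185 + 1.37×420 + 2.81×208 + 1.36×266 = 238.65 + 575.4 + 584.48 + 361.76 = 1760.29
ΣP(Q3 2022)Q(Q3 2022) = 1.07×185 + 1.64×420 + 3.13×208 + 1.66×266 = 197.95 + 688.8 + 651.04 + 441.56 = 1979.35
link = 1760.29/1979.35 = 0.889327
Chained index = 100 × 1.123094 × 0.960297 × 0.889327 = 95.9143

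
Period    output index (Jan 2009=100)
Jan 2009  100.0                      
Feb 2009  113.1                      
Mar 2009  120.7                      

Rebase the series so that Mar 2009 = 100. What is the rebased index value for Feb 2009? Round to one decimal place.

Rebased(Feb 2009) = 113.1 / 120.7 × 100 = 93.7034

93.7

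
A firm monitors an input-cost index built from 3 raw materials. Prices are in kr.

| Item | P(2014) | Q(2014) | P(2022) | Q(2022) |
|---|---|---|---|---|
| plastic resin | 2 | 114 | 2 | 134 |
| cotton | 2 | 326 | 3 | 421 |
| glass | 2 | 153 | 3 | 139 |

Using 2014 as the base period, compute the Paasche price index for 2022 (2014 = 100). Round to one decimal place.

140.3

Paasche price index uses current-period quantities as weights.
ΣP(2022)·Q(2022) = 2×134 + 3×421 + 3×139 = 268 + 1263 + 417 = 1948
ΣP(2014)·Q(2022) = 2×134 + 2×421 + 2×139 = 268 + 842 + 278 = 1388
Index = 1948 / 1388 × 100 = 140.3458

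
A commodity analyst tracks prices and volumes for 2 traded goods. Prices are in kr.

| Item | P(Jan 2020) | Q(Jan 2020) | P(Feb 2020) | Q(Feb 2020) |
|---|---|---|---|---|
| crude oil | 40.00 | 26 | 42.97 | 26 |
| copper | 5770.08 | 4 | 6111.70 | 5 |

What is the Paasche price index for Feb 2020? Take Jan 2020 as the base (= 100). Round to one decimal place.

Paasche price index uses current-period quantities as weights.
ΣP(Feb 2020)·Q(Feb 2020) = 42.97×26 + 6111.70×5 = 1117.22 + 30558.5 = 31675.72
ΣP(Jan 2020)·Q(Feb 2020) = 40.00×26 + 5770.08×5 = 1040 + 28850.4 = 29890.4
Index = 31675.72 / 29890.4 × 100 = 105.9729

106.0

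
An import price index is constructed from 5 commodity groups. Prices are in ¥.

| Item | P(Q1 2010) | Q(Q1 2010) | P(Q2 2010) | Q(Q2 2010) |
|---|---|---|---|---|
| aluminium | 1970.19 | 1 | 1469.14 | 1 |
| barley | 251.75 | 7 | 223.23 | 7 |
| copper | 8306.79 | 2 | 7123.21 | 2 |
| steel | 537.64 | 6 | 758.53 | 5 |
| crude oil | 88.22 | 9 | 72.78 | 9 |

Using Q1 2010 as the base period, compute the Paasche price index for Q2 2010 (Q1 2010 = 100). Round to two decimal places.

91.18

Paasche price index uses current-period quantities as weights.
ΣP(Q2 2010)·Q(Q2 2010) = 1469.14×1 + 223.23×7 + 7123.21×2 + 758.53×5 + 72.78×9 = 1469.14 + 1562.61 + 14246.42 + 3792.65 + 655.02 = 21725.84
ΣP(Q1 2010)·Q(Q2 2010) = 1970.19×1 + 251.75×7 + 8306.79×2 + 537.64×5 + 88.22×9 = 1970.19 + 1762.25 + 16613.58 + 2688.2 + 793.98 = 23828.2
Index = 21725.84 / 23828.2 × 100 = 91.1770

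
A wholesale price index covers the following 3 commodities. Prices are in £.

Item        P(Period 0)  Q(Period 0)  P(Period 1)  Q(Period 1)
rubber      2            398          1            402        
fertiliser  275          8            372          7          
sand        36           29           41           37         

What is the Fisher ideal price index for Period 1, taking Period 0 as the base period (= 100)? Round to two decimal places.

112.16

Laspeyres component (base-period weights):
ΣP(Period 1)Q(Period 0) = 1×398 + 372×8 + 41×29 = 398 + 2976 + 1189 = 4563
ΣP(Period 0)Q(Period 0) = 2×398 + 275×8 + 36×29 = 796 + 2200 + 1044 = 4040
L = 4563 / 4040 × 100 = 112.9455
Paasche component (current-period weights):
ΣP(Period 1)Q(Period 1) = 1×402 + 372×7 + 41×37 = 402 + 2604 + 1517 = 4523
ΣP(Period 0)Q(Period 1) = 2×402 + 275×7 + 36×37 = 804 + 1925 + 1332 = 4061
P = 4523 / 4061 × 100 = 111.3765
Fisher = √(L × P) = √(112.9455 × 111.3765) = 112.1583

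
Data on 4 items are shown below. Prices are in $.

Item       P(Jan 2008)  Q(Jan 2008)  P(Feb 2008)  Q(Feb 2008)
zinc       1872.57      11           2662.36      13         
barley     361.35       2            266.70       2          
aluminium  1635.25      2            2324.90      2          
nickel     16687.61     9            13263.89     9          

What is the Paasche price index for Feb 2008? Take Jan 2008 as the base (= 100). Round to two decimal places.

Paasche price index uses current-period quantities as weights.
ΣP(Feb 2008)·Q(Feb 2008) = 2662.36×13 + 266.70×2 + 2324.90×2 + 13263.89×9 = 34610.68 + 533.4 + 4649.8 + 119375.01 = 159168.89
ΣP(Jan 2008)·Q(Feb 2008) = 1872.57×13 + 361.35×2 + 1635.25×2 + 16687.61×9 = 24343.41 + 722.7 + 3270.5 + 150188.49 = 178525.1
Index = 159168.89 / 178525.1 × 100 = 89.1577

89.16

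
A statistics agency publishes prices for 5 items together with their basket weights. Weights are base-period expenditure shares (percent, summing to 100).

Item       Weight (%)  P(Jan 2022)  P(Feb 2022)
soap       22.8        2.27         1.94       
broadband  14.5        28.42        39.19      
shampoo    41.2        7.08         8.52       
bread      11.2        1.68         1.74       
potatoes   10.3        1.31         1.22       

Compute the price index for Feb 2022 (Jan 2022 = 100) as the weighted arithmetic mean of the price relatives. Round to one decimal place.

110.3

soap: 22.8 × (1.94/2.27) = 22.8 × 0.854626 = 19.4855
broadband: 14.5 × (39.19/28.42) = 14.5 × 1.378958 = 19.9949
shampoo: 41.2 × (8.52/7.08) = 41.2 × 1.203390 = 49.5797
bread: 11.2 × (1.74/1.68) = 11.2 × 1.035714 = 11.6000
potatoes: 10.3 × (1.22/1.31) = 10.3 × 0.931298 = 9.5924
Index = Σ wᵢ·(p₁ᵢ/p₀ᵢ) = 19.4855 + 19.9949 + 49.5797 + 11.6000 + 9.5924 = 110.2524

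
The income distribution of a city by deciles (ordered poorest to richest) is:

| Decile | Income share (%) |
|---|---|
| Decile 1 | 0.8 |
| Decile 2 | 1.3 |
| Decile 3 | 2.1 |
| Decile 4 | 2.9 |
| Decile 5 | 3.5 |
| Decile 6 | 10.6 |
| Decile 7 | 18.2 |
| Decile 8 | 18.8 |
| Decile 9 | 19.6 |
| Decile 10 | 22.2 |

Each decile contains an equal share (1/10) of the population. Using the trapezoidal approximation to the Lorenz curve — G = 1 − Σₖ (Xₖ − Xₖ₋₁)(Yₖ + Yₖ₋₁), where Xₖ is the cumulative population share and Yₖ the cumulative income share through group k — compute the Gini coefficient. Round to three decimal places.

0.457

Cumulative income shares Yₖ: 0.0080, 0.0210, 0.0420, 0.0710, 0.1060, 0.2120, 0.3940, 0.5820, 0.7780, 1.0000
Σ (Xₖ−Xₖ₋₁)(Yₖ+Yₖ₋₁) = (1/10)(0.0080+0.0000) + (1/10)(0.0210+0.0080) + (1/10)(0.0420+0.0210) + (1/10)(0.0710+0.0420) + (1/10)(0.1060+0.0710) + (1/10)(0.2120+0.1060) + (1/10)(0.3940+0.2120) + (1/10)(0.5820+0.3940) + (1/10)(0.7780+0.5820) + (1/10)(1.0000+0.7780)
  = 0.0008 + 0.0029 + 0.0063 + 0.0113 + 0.0177 + 0.0318 + 0.0606 + 0.0976 + 0.1360 + 0.1778 = 0.5428
G = 1 − 0.5428 = 0.4572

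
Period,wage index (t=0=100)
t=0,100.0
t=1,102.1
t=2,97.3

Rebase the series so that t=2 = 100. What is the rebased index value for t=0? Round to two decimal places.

Rebased(t=0) = 100.0 / 97.3 × 100 = 102.7749

102.77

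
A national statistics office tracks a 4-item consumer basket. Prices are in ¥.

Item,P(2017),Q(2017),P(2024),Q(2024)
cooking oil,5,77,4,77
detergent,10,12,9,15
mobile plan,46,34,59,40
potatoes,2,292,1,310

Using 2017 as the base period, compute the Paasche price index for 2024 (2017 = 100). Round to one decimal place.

Paasche price index uses current-period quantities as weights.
ΣP(2024)·Q(2024) = 4×77 + 9×15 + 59×40 + 1×310 = 308 + 135 + 2360 + 310 = 3113
ΣP(2017)·Q(2024) = 5×77 + 10×15 + 46×40 + 2×310 = 385 + 150 + 1840 + 620 = 2995
Index = 3113 / 2995 × 100 = 103.9399

103.9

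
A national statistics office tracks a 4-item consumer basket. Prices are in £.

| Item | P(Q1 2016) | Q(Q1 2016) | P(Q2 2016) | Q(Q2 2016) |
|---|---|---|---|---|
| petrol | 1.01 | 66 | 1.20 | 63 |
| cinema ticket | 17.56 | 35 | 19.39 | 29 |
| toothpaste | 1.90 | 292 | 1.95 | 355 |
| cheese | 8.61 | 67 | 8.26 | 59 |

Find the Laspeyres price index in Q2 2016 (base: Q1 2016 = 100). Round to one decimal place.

Laspeyres price index uses base-period quantities as weights.
ΣP(Q2 2016)·Q(Q1 2016) = 1.20×66 + 19.39×35 + 1.95×292 + 8.26×67 = 79.2 + 678.65 + 569.4 + 553.42 = 1880.67
ΣP(Q1 2016)·Q(Q1 2016) = 1.01×66 + 17.56×35 + 1.90×292 + 8.61×67 = 66.66 + 614.6 + 554.8 + 576.87 = 1812.93
Index = 1880.67 / 1812.93 × 100 = 103.7365

103.7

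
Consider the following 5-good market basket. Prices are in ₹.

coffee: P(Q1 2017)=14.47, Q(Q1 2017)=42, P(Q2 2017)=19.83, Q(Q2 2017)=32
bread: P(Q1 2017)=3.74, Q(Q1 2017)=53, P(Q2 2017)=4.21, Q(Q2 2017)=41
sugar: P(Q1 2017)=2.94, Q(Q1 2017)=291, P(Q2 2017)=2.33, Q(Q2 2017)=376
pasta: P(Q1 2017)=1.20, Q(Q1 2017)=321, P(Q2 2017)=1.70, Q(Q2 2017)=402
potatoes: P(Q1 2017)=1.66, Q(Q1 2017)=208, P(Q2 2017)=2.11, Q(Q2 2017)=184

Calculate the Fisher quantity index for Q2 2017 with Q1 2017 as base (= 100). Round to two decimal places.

Laspeyres component (base-period weights):
ΣP(Q1 2017)Q(Q2 2017) = 14.47×32 + 3.74×41 + 2.94×376 + 1.20×402 + 1.66×184 = 463.04 + 153.34 + 1105.44 + 482.4 + 305.44 = 2509.66
ΣP(Q1 2017)Q(Q1 2017) = 14.47×42 + 3.74×53 + 2.94×291 + 1.20×321 + 1.66×208 = 607.74 + 198.22 + 855.54 + 385.2 + 345.28 = 2391.98
L = 2509.66 / 2391.98 × 100 = 104.9198
Paasche component (current-period weights):
ΣP(Q2 2017)Q(Q2 2017) = 19.83×32 + 4.21×41 + 2.33×376 + 1.70×402 + 2.11×184 = 634.56 + 172.61 + 876.08 + 683.4 + 388.24 = 2754.89
ΣP(Q2 2017)Q(Q1 2017) = 19.83×42 + 4.21×53 + 2.33×291 + 1.70×321 + 2.11×208 = 832.86 + 223.13 + 678.03 + 545.7 + 438.88 = 2718.6
P = 2754.89 / 2718.6 × 100 = 101.3349
Fisher = √(L × P) = √(104.9198 × 101.3349) = 103.1117

103.11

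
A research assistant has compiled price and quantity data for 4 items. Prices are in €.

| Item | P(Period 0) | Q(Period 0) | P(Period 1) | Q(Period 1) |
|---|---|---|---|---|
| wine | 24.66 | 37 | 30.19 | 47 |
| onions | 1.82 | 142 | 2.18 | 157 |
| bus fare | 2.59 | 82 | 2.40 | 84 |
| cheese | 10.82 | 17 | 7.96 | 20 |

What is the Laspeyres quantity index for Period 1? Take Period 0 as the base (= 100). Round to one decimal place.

Laspeyres quantity index uses base-period prices as weights.
ΣP(Period 0)·Q(Period 1) = 24.66×47 + 1.82×157 + 2.59×84 + 10.82×20 = 1159.02 + 285.74 + 217.56 + 216.4 = 1878.72
ΣP(Period 0)·Q(Period 0) = 24.66×37 + 1.82×142 + 2.59×82 + 10.82×17 = 912.42 + 258.44 + 212.38 + 183.94 = 1567.18
Index = 1878.72 / 1567.18 × 100 = 119.8790

119.9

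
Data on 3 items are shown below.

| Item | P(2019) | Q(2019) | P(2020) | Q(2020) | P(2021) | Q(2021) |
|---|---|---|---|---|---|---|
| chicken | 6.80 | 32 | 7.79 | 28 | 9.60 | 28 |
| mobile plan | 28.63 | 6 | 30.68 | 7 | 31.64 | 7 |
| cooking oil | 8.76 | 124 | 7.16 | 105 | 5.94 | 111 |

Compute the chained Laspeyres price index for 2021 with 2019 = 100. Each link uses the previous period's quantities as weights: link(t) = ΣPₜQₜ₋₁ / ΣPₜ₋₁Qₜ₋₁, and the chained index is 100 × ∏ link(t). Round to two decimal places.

Link 2019→2020:
ΣP(2020)Q(2019) = 7.79×32 + 30.68×6 + 7.16×124 = 249.28 + 184.08 + 887.84 = 1321.2
ΣP(2019)Q(2019) = 6.80×32 + 28.63×6 + 8.76×124 = 217.6 + 171.78 + 1086.24 = 1475.62
link = 1321.2/1475.62 = 0.895352
Link 2020→2021:
ΣP(2021)Q(2020) = 9.60×28 + 31.64×7 + 5.94×105 = 268.8 + 221.48 + 623.7 = 1113.98
ΣP(2020)Q(2020) = 7.79×28 + 30.68×7 + 7.16×105 = 218.12 + 214.76 + 751.8 = 1184.68
link = 1113.98/1184.68 = 0.940321
Chained index = 100 × 0.895352 × 0.940321 = 84.1919

84.19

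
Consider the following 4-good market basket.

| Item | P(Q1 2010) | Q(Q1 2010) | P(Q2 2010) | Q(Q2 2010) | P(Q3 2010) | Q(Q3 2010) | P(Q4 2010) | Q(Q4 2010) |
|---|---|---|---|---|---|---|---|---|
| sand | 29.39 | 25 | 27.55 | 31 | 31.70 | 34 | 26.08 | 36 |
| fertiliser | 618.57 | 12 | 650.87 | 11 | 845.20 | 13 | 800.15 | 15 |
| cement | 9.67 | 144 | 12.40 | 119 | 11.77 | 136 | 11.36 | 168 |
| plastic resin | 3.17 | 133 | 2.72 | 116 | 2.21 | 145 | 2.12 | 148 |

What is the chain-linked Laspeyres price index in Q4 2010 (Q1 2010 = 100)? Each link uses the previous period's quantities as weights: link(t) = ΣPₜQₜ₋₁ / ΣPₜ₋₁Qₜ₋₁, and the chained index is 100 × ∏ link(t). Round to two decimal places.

122.13

Link Q1 2010→Q2 2010:
ΣP(Q2 2010)Q(Q1 2010) = 27.55×25 + 650.87×12 + 12.40×144 + 2.72×133 = 688.75 + 7810.44 + 1785.6 + 361.76 = 10646.55
ΣP(Q1 2010)Q(Q1 2010) = 29.39×25 + 618.57×12 + 9.67×144 + 3.17×133 = 734.75 + 7422.84 + 1392.48 + 421.61 = 9971.68
link = 10646.55/9971.68 = 1.067679
Link Q2 2010→Q3 2010:
ΣP(Q3 2010)Q(Q2 2010) = 31.70×31 + 845.20×11 + 11.77×119 + 2.21×116 = 982.7 + 9297.2 + 1400.63 + 256.36 = 11936.89
ΣP(Q2 2010)Q(Q2 2010) = 27.55×31 + 650.87×11 + 12.40×119 + 2.72×116 = 854.05 + 7159.57 + 1475.6 + 315.52 = 9804.74
link = 11936.89/9804.74 = 1.217461
Link Q3 2010→Q4 2010:
ΣP(Q4 2010)Q(Q3 2010) = 26.08×34 + 800.15×13 + 11.36×136 + 2.12×145 = 886.72 + 10401.95 + 1544.96 + 307.4 = 13141.03
ΣP(Q3 2010)Q(Q3 2010) = 31.70×34 + 845.20×13 + 11.77×136 + 2.21×145 = 1077.8 + 10987.6 + 1600.72 + 320.45 = 13986.57
link = 13141.03/13986.57 = 0.939546
Chained index = 100 × 1.067679 × 1.217461 × 0.939546 = 122.1276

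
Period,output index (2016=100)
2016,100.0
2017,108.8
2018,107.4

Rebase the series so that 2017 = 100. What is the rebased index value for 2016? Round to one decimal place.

91.9

Rebased(2016) = 100.0 / 108.8 × 100 = 91.9118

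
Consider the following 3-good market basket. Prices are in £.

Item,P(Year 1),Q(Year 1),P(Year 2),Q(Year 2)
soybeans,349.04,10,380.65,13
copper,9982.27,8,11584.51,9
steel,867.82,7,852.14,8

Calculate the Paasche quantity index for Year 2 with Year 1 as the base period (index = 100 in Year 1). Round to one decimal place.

Paasche quantity index uses current-period prices as weights.
ΣP(Year 2)·Q(Year 2) = 380.65×13 + 11584.51×9 + 852.14×8 = 4948.45 + 104260.59 + 6817.12 = 116026.16
ΣP(Year 2)·Q(Year 1) = 380.65×10 + 11584.51×8 + 852.14×7 = 3806.5 + 92676.08 + 5964.98 = 102447.56
Index = 116026.16 / 102447.56 × 100 = 113.2542

113.3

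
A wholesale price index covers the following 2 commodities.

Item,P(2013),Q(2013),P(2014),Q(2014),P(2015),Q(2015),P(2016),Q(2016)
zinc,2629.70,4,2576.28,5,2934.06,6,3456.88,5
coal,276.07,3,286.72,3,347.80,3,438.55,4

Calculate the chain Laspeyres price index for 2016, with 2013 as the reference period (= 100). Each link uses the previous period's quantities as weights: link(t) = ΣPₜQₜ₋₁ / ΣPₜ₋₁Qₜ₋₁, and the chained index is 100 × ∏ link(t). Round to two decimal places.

Link 2013→2014:
ΣP(2014)Q(2013) = 2576.28×4 + 286.72×3 = 10305.12 + 860.16 = 11165.28
ΣP(2013)Q(2013) = 2629.70×4 + 276.07×3 = 10518.8 + 828.21 = 11347.01
link = 11165.28/11347.01 = 0.983984
Link 2014→2015:
ΣP(2015)Q(2014) = 2934.06×5 + 347.80×3 = 14670.3 + 1043.4 = 15713.7
ΣP(2014)Q(2014) = 2576.28×5 + 286.72×3 = 12881.4 + 860.16 = 13741.56
link = 15713.7/13741.56 = 1.143516
Link 2015→2016:
ΣP(2016)Q(2015) = 3456.88×6 + 438.55×3 = 20741.28 + 1315.65 = 22056.93
ΣP(2015)Q(2015) = 2934.06×6 + 347.80×3 = 17604.36 + 1043.4 = 18647.76
link = 22056.93/18647.76 = 1.182819
Chained index = 100 × 0.983984 × 1.143516 × 1.182819 = 133.0911

133.09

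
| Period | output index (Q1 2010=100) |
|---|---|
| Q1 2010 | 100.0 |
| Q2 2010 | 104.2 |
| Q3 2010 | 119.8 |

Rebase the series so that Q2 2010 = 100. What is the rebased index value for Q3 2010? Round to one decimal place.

115.0

Rebased(Q3 2010) = 119.8 / 104.2 × 100 = 114.9712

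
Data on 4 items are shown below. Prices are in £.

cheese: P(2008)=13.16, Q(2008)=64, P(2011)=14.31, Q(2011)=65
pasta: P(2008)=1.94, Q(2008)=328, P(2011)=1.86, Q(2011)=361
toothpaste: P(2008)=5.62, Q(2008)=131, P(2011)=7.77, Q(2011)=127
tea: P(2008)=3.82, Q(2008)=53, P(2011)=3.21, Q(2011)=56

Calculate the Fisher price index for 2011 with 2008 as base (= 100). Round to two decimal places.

111.87

Laspeyres component (base-period weights):
ΣP(2011)Q(2008) = 14.31×64 + 1.86×328 + 7.77×131 + 3.21×53 = 915.84 + 610.08 + 1017.87 + 170.13 = 2713.92
ΣP(2008)Q(2008) = 13.16×64 + 1.94×328 + 5.62×131 + 3.82×53 = 842.24 + 636.32 + 736.22 + 202.46 = 2417.24
L = 2713.92 / 2417.24 × 100 = 112.2735
Paasche component (current-period weights):
ΣP(2011)Q(2011) = 14.31×65 + 1.86×361 + 7.77×127 + 3.21×56 = 930.15 + 671.46 + 986.79 + 179.76 = 2768.16
ΣP(2008)Q(2011) = 13.16×65 + 1.94×361 + 5.62×127 + 3.82×56 = 855.4 + 700.34 + 713.74 + 213.92 = 2483.4
P = 2768.16 / 2483.4 × 100 = 111.4665
Fisher = √(L × P) = √(112.2735 × 111.4665) = 111.8693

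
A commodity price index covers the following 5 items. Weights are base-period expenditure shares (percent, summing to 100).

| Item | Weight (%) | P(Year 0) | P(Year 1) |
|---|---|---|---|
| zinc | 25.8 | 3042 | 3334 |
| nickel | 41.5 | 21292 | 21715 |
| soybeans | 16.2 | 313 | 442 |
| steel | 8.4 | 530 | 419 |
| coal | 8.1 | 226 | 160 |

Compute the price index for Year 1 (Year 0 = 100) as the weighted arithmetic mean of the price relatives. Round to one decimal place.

105.9

zinc: 25.8 × (3334/3042) = 25.8 × 1.095989 = 28.2765
nickel: 41.5 × (21715/21292) = 41.5 × 1.019867 = 42.3245
soybeans: 16.2 × (442/313) = 16.2 × 1.412141 = 22.8767
steel: 8.4 × (419/530) = 8.4 × 0.790566 = 6.6408
coal: 8.1 × (160/226) = 8.1 × 0.707965 = 5.7345
Index = Σ wᵢ·(p₁ᵢ/p₀ᵢ) = 28.2765 + 42.3245 + 22.8767 + 6.6408 + 5.7345 = 105.8529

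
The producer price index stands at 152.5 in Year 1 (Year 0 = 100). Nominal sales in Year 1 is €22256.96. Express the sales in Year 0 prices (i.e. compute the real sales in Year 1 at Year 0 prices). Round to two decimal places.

14594.73

Real = Nominal ÷ (Index/100) = 22256.96 ÷ (152.5/100)
     = 22256.96 ÷ 1.525 = 14594.7279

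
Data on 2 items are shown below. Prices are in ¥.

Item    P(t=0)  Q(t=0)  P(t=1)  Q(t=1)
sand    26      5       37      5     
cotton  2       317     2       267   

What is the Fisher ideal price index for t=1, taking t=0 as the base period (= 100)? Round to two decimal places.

Laspeyres component (base-period weights):
ΣP(t=1)Q(t=0) = 37×5 + 2×317 = 185 + 634 = 819
ΣP(t=0)Q(t=0) = 26×5 + 2×317 = 130 + 634 = 764
L = 819 / 764 × 100 = 107.1990
Paasche component (current-period weights):
ΣP(t=1)Q(t=1) = 37×5 + 2×267 = 185 + 534 = 719
ΣP(t=0)Q(t=1) = 26×5 + 2×267 = 130 + 534 = 664
P = 719 / 664 × 100 = 108.2831
Fisher = √(L × P) = √(107.1990 × 108.2831) = 107.7397

107.74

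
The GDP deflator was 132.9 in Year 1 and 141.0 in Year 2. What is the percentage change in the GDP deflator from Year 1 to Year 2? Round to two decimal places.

Change = (141.0 − 132.9) / 132.9 × 100
       = 8.1 / 132.9 × 100 = 6.0948%

6.09%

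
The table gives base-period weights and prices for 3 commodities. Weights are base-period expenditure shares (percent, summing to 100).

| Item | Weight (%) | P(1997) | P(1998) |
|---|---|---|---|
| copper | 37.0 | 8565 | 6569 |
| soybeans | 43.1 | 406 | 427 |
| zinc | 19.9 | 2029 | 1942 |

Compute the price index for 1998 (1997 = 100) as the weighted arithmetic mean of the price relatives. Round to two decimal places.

copper: 37.0 × (6569/8565) = 37.0 × 0.766959 = 28.3775
soybeans: 43.1 × (427/406) = 43.1 × 1.051724 = 45.3293
zinc: 19.9 × (1942/2029) = 19.9 × 0.957122 = 19.0467
Index = Σ wᵢ·(p₁ᵢ/p₀ᵢ) = 28.3775 + 45.3293 + 19.0467 = 92.7535

92.75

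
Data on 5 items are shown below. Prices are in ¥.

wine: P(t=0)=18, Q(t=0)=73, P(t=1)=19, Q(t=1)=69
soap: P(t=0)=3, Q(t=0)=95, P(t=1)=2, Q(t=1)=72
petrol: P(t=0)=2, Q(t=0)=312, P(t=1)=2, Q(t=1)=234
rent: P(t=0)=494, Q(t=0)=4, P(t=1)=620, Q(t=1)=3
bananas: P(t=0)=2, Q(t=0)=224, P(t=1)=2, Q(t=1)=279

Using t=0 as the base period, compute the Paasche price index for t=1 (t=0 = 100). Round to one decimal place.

109.5

Paasche price index uses current-period quantities as weights.
ΣP(t=1)·Q(t=1) = 19×69 + 2×72 + 2×234 + 620×3 + 2×279 = 1311 + 144 + 468 + 1860 + 558 = 4341
ΣP(t=0)·Q(t=1) = 18×69 + 3×72 + 2×234 + 494×3 + 2×279 = 1242 + 216 + 468 + 1482 + 558 = 3966
Index = 4341 / 3966 × 100 = 109.4554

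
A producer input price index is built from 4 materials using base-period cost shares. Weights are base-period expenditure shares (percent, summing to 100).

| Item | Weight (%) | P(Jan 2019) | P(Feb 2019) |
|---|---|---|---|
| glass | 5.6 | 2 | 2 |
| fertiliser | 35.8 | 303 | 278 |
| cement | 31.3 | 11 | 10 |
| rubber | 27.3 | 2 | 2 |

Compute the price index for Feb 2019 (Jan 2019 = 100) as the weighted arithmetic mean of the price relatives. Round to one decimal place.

glass: 5.6 × (2/2) = 5.6 × 1.000000 = 5.6000
fertiliser: 35.8 × (278/303) = 35.8 × 0.917492 = 32.8462
cement: 31.3 × (10/11) = 31.3 × 0.909091 = 28.4545
rubber: 27.3 × (2/2) = 27.3 × 1.000000 = 27.3000
Index = Σ wᵢ·(p₁ᵢ/p₀ᵢ) = 5.6000 + 32.8462 + 28.4545 + 27.3000 = 94.2008

94.2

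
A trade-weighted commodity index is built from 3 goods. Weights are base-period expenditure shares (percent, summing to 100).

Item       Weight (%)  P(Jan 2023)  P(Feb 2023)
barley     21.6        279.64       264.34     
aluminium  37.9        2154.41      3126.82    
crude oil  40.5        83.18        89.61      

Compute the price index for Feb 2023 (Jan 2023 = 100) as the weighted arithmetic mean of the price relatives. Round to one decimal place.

119.1

barley: 21.6 × (264.34/279.64) = 21.6 × 0.945287 = 20.4182
aluminium: 37.9 × (3126.82/2154.41) = 37.9 × 1.451358 = 55.0065
crude oil: 40.5 × (89.61/83.18) = 40.5 × 1.077302 = 43.6307
Index = Σ wᵢ·(p₁ᵢ/p₀ᵢ) = 20.4182 + 55.0065 + 43.6307 = 119.0554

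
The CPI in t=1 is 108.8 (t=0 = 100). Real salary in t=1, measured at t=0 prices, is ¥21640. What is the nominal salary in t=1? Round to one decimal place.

Nominal = Real × (Index/100) = 21640 × (108.8/100)
        = 21640 × 1.088 = 23544.3200

23544.3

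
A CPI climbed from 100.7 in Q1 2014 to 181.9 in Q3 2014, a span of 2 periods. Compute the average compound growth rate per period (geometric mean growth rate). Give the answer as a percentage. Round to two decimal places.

34.40%

Growth factor = (181.9/100.7)^(1/2) = (1.806356)^(1/2) = 1.344007
Growth rate = 1.344007 − 1 = 0.344007 = 34.4007%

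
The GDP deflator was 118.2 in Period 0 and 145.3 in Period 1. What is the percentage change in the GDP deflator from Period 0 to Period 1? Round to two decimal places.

22.93%

Change = (145.3 − 118.2) / 118.2 × 100
       = 27.1 / 118.2 × 100 = 22.9272%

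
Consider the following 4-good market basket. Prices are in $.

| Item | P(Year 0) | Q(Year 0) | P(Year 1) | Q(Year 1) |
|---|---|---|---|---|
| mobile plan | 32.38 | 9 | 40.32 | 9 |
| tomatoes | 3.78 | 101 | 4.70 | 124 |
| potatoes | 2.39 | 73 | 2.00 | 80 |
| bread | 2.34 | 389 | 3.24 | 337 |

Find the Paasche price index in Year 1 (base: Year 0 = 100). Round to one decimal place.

Paasche price index uses current-period quantities as weights.
ΣP(Year 1)·Q(Year 1) = 40.32×9 + 4.70×124 + 2.00×80 + 3.24×337 = 362.88 + 582.8 + 160 + 1091.88 = 2197.56
ΣP(Year 0)·Q(Year 1) = 32.38×9 + 3.78×124 + 2.39×80 + 2.34×337 = 291.42 + 468.72 + 191.2 + 788.58 = 1739.92
Index = 2197.56 / 1739.92 × 100 = 126.3024

126.3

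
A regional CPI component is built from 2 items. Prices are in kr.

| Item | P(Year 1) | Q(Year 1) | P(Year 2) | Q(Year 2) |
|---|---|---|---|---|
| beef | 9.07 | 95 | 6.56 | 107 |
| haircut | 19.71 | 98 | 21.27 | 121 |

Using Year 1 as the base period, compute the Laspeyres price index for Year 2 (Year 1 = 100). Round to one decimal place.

96.9

Laspeyres price index uses base-period quantities as weights.
ΣP(Year 2)·Q(Year 1) = 6.56×95 + 21.27×98 = 623.2 + 2084.46 = 2707.66
ΣP(Year 1)·Q(Year 1) = 9.07×95 + 19.71×98 = 861.65 + 1931.58 = 2793.23
Index = 2707.66 / 2793.23 × 100 = 96.9365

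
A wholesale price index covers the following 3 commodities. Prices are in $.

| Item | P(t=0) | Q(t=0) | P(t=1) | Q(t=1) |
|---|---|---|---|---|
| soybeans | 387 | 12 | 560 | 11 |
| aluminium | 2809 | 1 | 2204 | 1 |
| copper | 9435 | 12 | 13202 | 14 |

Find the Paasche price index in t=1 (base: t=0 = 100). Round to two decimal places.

138.83

Paasche price index uses current-period quantities as weights.
ΣP(t=1)·Q(t=1) = 560×11 + 2204×1 + 13202×14 = 6160 + 2204 + 184828 = 193192
ΣP(t=0)·Q(t=1) = 387×11 + 2809×1 + 9435×14 = 4257 + 2809 + 132090 = 139156
Index = 193192 / 139156 × 100 = 138.8312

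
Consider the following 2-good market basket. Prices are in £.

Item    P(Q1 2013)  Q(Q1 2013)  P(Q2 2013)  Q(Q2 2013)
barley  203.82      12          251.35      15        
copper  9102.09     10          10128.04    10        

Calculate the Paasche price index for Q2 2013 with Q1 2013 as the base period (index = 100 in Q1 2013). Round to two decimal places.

Paasche price index uses current-period quantities as weights.
ΣP(Q2 2013)·Q(Q2 2013) = 251.35×15 + 10128.04×10 = 3770.25 + 101280.4 = 105050.65
ΣP(Q1 2013)·Q(Q2 2013) = 203.82×15 + 9102.09×10 = 3057.3 + 91020.9 = 94078.2
Index = 105050.65 / 94078.2 × 100 = 111.6631

111.66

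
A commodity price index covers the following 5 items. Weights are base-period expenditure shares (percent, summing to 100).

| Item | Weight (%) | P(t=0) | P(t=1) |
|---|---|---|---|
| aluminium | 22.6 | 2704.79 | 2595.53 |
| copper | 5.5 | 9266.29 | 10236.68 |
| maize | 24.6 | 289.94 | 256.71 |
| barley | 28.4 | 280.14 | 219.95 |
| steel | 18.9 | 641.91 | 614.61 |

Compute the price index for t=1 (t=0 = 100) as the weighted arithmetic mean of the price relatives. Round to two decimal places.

89.94

aluminium: 22.6 × (2595.53/2704.79) = 22.6 × 0.959605 = 21.6871
copper: 5.5 × (10236.68/9266.29) = 5.5 × 1.104723 = 6.0760
maize: 24.6 × (256.71/289.94) = 24.6 × 0.885390 = 21.7806
barley: 28.4 × (219.95/280.14) = 28.4 × 0.785143 = 22.2981
steel: 18.9 × (614.61/641.91) = 18.9 × 0.957471 = 18.0962
Index = Σ wᵢ·(p₁ᵢ/p₀ᵢ) = 21.6871 + 6.0760 + 21.7806 + 22.2981 + 18.0962 = 89.9379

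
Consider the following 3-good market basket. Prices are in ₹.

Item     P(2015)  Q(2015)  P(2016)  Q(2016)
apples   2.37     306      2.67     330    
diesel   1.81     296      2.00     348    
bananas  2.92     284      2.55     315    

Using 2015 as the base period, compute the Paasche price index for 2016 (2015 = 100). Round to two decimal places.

Paasche price index uses current-period quantities as weights.
ΣP(2016)·Q(2016) = 2.67×330 + 2.00×348 + 2.55×315 = 881.1 + 696 + 803.25 = 2380.35
ΣP(2015)·Q(2016) = 2.37×330 + 1.81×348 + 2.92×315 = 782.1 + 629.88 + 919.8 = 2331.78
Index = 2380.35 / 2331.78 × 100 = 102.0830

102.08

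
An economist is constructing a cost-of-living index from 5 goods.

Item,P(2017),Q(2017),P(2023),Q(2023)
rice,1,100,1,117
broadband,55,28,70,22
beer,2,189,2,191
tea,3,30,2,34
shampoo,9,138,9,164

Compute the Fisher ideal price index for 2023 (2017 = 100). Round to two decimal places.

110.32

Laspeyres component (base-period weights):
ΣP(2023)Q(2017) = 1×100 + 70×28 + 2×189 + 2×30 + 9×138 = 100 + 1960 + 378 + 60 + 1242 = 3740
ΣP(2017)Q(2017) = 1×100 + 55×28 + 2×189 + 3×30 + 9×138 = 100 + 1540 + 378 + 90 + 1242 = 3350
L = 3740 / 3350 × 100 = 111.6418
Paasche component (current-period weights):
ΣP(2023)Q(2023) = 1×117 + 70×22 + 2×191 + 2×34 + 9×164 = 117 + 1540 + 382 + 68 + 1476 = 3583
ΣP(2017)Q(2023) = 1×117 + 55×22 + 2×191 + 3×34 + 9×164 = 117 + 1210 + 382 + 102 + 1476 = 3287
P = 3583 / 3287 × 100 = 109.0052
Fisher = √(L × P) = √(111.6418 × 109.0052) = 110.3156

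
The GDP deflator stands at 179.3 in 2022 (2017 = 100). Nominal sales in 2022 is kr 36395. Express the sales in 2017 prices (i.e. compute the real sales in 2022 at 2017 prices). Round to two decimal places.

20298.38

Real = Nominal ÷ (Index/100) = 36395 ÷ (179.3/100)
     = 36395 ÷ 1.793 = 20298.3826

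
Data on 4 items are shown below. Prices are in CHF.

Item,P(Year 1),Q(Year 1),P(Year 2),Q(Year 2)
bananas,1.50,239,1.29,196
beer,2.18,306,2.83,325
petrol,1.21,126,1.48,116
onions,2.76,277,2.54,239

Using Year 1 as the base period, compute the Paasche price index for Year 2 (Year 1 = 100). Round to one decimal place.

108.3

Paasche price index uses current-period quantities as weights.
ΣP(Year 2)·Q(Year 2) = 1.29×196 + 2.83×325 + 1.48×116 + 2.54×239 = 252.84 + 919.75 + 171.68 + 607.06 = 1951.33
ΣP(Year 1)·Q(Year 2) = 1.50×196 + 2.18×325 + 1.21×116 + 2.76×239 = 294 + 708.5 + 140.36 + 659.64 = 1802.5
Index = 1951.33 / 1802.5 × 100 = 108.2569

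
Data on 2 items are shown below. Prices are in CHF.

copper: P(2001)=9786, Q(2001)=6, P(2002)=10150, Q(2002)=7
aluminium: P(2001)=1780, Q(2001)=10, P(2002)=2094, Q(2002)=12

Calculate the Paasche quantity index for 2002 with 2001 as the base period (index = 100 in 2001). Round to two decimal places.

Paasche quantity index uses current-period prices as weights.
ΣP(2002)·Q(2002) = 10150×7 + 2094×12 = 71050 + 25128 = 96178
ΣP(2002)·Q(2001) = 10150×6 + 2094×10 = 60900 + 20940 = 81840
Index = 96178 / 81840 × 100 = 117.5196

117.52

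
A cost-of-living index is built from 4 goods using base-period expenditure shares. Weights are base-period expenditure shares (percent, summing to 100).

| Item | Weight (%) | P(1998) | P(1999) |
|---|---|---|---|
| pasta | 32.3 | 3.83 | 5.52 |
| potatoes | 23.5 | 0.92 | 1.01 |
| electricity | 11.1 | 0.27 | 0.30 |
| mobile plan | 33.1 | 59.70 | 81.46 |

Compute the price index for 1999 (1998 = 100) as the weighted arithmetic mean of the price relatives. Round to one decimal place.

pasta: 32.3 × (5.52/3.83) = 32.3 × 1.441253 = 46.5525
potatoes: 23.5 × (1.01/0.92) = 23.5 × 1.097826 = 25.7989
electricity: 11.1 × (0.30/0.27) = 11.1 × 1.111111 = 12.3333
mobile plan: 33.1 × (81.46/59.70) = 33.1 × 1.364489 = 45.1646
Index = Σ wᵢ·(p₁ᵢ/p₀ᵢ) = 46.5525 + 25.7989 + 12.3333 + 45.1646 = 129.8493

129.8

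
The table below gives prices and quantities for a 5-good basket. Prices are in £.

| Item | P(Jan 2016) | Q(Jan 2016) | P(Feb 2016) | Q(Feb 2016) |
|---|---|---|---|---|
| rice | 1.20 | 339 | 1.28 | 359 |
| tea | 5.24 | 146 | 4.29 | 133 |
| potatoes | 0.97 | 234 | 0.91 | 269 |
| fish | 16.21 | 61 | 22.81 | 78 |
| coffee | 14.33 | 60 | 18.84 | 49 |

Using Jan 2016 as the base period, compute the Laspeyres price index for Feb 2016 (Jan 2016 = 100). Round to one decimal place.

116.9

Laspeyres price index uses base-period quantities as weights.
ΣP(Feb 2016)·Q(Jan 2016) = 1.28×339 + 4.29×146 + 0.91×234 + 22.81×61 + 18.84×60 = 433.92 + 626.34 + 212.94 + 1391.41 + 1130.4 = 3795.01
ΣP(Jan 2016)·Q(Jan 2016) = 1.20×339 + 5.24×146 + 0.97×234 + 16.21×61 + 14.33×60 = 406.8 + 765.04 + 226.98 + 988.81 + 859.8 = 3247.43
Index = 3795.01 / 3247.43 × 100 = 116.8619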